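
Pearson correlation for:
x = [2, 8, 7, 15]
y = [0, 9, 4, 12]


n=4, Σx=32, Σy=25, Σxy=280, Σx²=342, Σy²=241
r = (4×280 - 32×25)/√((4×342 - 32²)(4×241 - 25²))
= 320/√(344×339) = 320/√116616 ≈ 320/341.4908 ≈ 0.9371

r ≈ 0.9371


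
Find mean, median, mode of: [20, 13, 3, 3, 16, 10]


Sorted: [3, 3, 10, 13, 16, 20]
Mean = 65/6
Median = 23/2
Freq: {20: 1, 13: 1, 3: 2, 16: 1, 10: 1}
Mode: [3]

Mean=65/6, Median=23/2, Mode=3


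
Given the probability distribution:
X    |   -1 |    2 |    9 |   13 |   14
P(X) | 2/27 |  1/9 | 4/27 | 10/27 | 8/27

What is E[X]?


E[X] = Σ x·P(X=x)
= (-1)×(2/27) + (2)×(1/9) + (9)×(4/27) + (13)×(10/27) + (14)×(8/27)
= 94/9

E[X] = 94/9


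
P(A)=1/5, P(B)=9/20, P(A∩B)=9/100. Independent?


P(A)×P(B) = 9/100
P(A∩B) = 9/100
Equal ✓ → Independent

Yes, independent


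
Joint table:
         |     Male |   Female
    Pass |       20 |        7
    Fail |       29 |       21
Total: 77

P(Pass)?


P(Pass) = (20+7)/77 = 27/77

P(Pass) = 27/77 ≈ 35.06%


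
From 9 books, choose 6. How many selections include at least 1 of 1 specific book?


Complement: C(9,6) - C(8,6) = 84 - 28 = 56

56


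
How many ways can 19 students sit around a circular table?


Circular arrangements of 19 distinct objects: fix one position to break rotational symmetry.
(n-1)! = 18! = 6402373705728000

6402373705728000


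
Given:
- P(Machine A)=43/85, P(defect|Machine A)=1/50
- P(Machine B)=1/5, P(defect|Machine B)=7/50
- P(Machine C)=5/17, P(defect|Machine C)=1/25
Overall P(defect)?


P(B) = Σ P(B|Aᵢ)×P(Aᵢ)
  1/50×43/85 = 43/4250
  7/50×1/5 = 7/250
  1/25×5/17 = 1/85
Sum = 106/2125

P(defect) = 106/2125 ≈ 4.99%


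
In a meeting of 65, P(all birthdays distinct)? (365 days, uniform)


P(all different) = Π(365-i)/365 for i=0..64
= (365/365)×(364/365)×...×(301/365)
= 0.002317

P ≈ 0.0023 ≈ 0.23%


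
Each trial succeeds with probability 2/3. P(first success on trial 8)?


Geometric: P(X=8) = (1-p)^(k-1)×p = (1/3)^7×2/3 = 2/6561

P(X=8) = 2/6561 ≈ 0.03%


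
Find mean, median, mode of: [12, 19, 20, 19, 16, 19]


Sorted: [12, 16, 19, 19, 19, 20]
Mean = 105/6 = 35/2
Median = 19
Freq: {12: 1, 19: 3, 20: 1, 16: 1}
Mode: [19]

Mean=35/2, Median=19, Mode=19


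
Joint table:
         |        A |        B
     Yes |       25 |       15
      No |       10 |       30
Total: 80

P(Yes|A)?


P(Yes|A) = 25/(25+10) = 25/35 = 5/7

P = 5/7 ≈ 71.43%


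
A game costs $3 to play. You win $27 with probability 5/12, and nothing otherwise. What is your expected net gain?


E[gain] = (27-3)×5/12 + (-3)×7/12
= 10 - 7/4 = 33/4

Expected net gain = $33/4 ≈ $8.25


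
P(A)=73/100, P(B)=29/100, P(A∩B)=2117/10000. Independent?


P(A)×P(B) = 2117/10000
P(A∩B) = 2117/10000
Equal ✓ → Independent

Yes, independent


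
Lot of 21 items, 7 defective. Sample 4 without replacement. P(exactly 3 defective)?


Hypergeometric: C(7,3)×C(14,1)/C(21,4)
= 35×14/5985 = 14/171

P(X=3) = 14/171 ≈ 8.19%


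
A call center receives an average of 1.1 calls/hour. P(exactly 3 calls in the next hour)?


Poisson(λ=1.1): P(X=3) = e^(-λ)×λ^k/k!
= e^(-1.1) × 1.1^3 / 3!
≈ 0.3328710837 × 1.331 / 6 ≈ 0.073842

P(X=3) ≈ 0.073842 ≈ 7.38%


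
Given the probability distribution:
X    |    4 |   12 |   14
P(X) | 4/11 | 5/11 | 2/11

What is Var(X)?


E[X] = 104/11
E[X²] = 1176/11
Var(X) = E[X²] - (E[X])² = 1176/11 - 10816/121 = 2120/121

Var(X) = 2120/121 ≈ 17.5207


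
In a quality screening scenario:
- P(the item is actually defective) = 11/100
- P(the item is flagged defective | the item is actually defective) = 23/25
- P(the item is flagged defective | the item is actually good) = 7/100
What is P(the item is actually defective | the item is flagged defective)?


Using Bayes' theorem:
P(A|B) = P(B|A)·P(A) / P(B)

P(the item is flagged defective) = 23/25 × 11/100 + 7/100 × 89/100
= 253/2500 + 623/10000 = 327/2000

P(the item is actually defective|the item is flagged defective) = (253/2500) / (327/2000) = 1012/1635

P(the item is actually defective|the item is flagged defective) = 1012/1635 ≈ 61.90%


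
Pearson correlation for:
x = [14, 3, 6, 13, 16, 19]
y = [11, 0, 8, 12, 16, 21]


n=6, Σx=71, Σy=68, Σxy=1013, Σx²=1027, Σy²=1026
r = (6×1013 - 71×68)/√((6×1027 - 71²)(6×1026 - 68²))
= 1250/√(1121×1532) = 1250/√1717372 ≈ 1250/1310.4854 ≈ 0.9538

r ≈ 0.9538


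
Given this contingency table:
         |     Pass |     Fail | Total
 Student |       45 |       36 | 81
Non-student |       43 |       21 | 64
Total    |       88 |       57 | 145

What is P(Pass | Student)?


P(Pass | Student) = 45/(45+36) = 45/81 = 5/9

P(Pass|Student) = 5/9 ≈ 55.56%


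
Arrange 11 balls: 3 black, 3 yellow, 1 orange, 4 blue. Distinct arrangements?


11!/(3!×3!×1!×4!) = 46200

46200


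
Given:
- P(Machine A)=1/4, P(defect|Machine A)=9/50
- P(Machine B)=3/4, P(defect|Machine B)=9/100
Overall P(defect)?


P(B) = Σ P(B|Aᵢ)×P(Aᵢ)
  9/50×1/4 = 9/200
  9/100×3/4 = 27/400
Sum = 9/80

P(defect) = 9/80 ≈ 11.25%


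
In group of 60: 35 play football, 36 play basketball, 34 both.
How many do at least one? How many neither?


|A∪B| = 35+36-34 = 37
Neither = 60-37 = 23

At least one: 37; Neither: 23


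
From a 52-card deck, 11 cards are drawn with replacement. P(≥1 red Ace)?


P(not a red Ace) = 50/52 = 25/26
P(none in 11 draws) = (25/26)^11 = 2384185791015625/3670344486987776
P(≥1 red Ace) = 1 - 2384185791015625/3670344486987776 = 1286158695972151/3670344486987776

P = 1286158695972151/3670344486987776 ≈ 35.04%


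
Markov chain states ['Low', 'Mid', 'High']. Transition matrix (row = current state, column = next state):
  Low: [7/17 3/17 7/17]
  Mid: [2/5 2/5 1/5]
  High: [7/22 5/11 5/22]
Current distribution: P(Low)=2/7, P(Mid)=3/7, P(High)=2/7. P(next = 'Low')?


P(next=Low) = Σᵢ P(now=i)×P(i→Low)
= 2/7×7/17 + 3/7×2/5 + 2/7×7/22
= 2/17 + 6/35 + 1/11 = 2487/6545

P = 2487/6545 ≈ 0.3800


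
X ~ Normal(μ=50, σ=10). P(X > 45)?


z = (45-50)/10 = -0.5
P(X > 45) = 1 - P(Z ≤ -0.5) = 1 - 0.3085 = 0.6915

P(X > 45) ≈ 0.6915


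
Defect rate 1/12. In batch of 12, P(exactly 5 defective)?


Binomial: P(X=5) = C(12,5)×p^5×(1-p)^7
= 792 × 1/248832 × 19487171/35831808 = 214358881/123834728448

P(X=5) = 214358881/123834728448 ≈ 0.17%


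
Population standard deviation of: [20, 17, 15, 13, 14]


Mean = 79/5
  (20-79/5)²=441/25
  (17-79/5)²=36/25
  (15-79/5)²=16/25
  (13-79/5)²=196/25
  (14-79/5)²=81/25
Σ(x-μ)² = 154/5
σ² = (154/5)/5 = 154/25

σ = √(154/25) ≈ 2.4819


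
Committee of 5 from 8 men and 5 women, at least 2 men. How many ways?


Count by #men:
  2M,3W: C(8,2)×C(5,3)=280
  3M,2W: C(8,3)×C(5,2)=560
  4M,1W: C(8,4)×C(5,1)=350
  5M,0W: C(8,5)×C(5,0)=56
Total = 1246

1246


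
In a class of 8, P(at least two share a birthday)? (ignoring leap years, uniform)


P(all different) = Π(365-i)/365 for i=0..7
= 0.925665
P(match) = 1 - 0.925665 = 0.074335

P ≈ 0.0743 ≈ 7.43%


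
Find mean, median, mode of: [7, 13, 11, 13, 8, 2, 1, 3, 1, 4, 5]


Sorted: [1, 1, 2, 3, 4, 5, 7, 8, 11, 13, 13]
Mean = 68/11
Median = 5
Freq: {7: 1, 13: 2, 11: 1, 8: 1, 2: 1, 1: 2, 3: 1, 4: 1, 5: 1}
Mode: [1, 13]

Mean=68/11, Median=5, Mode=[1, 13]


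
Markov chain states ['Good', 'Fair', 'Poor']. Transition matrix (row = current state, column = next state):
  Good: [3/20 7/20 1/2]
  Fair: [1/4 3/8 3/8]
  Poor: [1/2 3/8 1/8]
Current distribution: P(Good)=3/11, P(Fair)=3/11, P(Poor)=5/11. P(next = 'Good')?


P(next=Good) = Σᵢ P(now=i)×P(i→Good)
= 3/11×3/20 + 3/11×1/4 + 5/11×1/2
= 9/220 + 3/44 + 5/22 = 37/110

P = 37/110 ≈ 0.3364


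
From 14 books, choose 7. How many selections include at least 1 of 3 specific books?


Complement: C(14,7) - C(11,7) = 3432 - 330 = 3102

3102


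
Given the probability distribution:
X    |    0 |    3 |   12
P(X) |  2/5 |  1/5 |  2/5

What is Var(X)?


E[X] = 27/5
E[X²] = 297/5
Var(X) = E[X²] - (E[X])² = 297/5 - 729/25 = 756/25

Var(X) = 756/25 ≈ 30.2400


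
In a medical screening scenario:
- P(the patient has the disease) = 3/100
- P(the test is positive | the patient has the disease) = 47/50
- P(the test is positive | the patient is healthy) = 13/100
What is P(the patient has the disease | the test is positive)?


Using Bayes' theorem:
P(A|B) = P(B|A)·P(A) / P(B)

P(the test is positive) = 47/50 × 3/100 + 13/100 × 97/100
= 141/5000 + 1261/10000 = 1543/10000

P(the patient has the disease|the test is positive) = (141/5000) / (1543/10000) = 282/1543

P(the patient has the disease|the test is positive) = 282/1543 ≈ 18.28%


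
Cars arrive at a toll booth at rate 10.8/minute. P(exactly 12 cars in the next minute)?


Poisson(λ=10.8): P(X=12) = e^(-λ)×λ^k/k!
= e^(-10.8) × 10.8^12 / 12!
≈ 2.039950341e-05 × 2.51817011682e+12 / 479001600 ≈ 0.107243

P(X=12) ≈ 0.107243 ≈ 10.72%


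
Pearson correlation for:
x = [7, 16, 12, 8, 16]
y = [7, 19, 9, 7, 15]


n=5, Σx=59, Σy=57, Σxy=757, Σx²=769, Σy²=765
r = (5×757 - 59×57)/√((5×769 - 59²)(5×765 - 57²))
= 422/√(364×576) = 422/√209664 ≈ 422/457.8908 ≈ 0.9216

r ≈ 0.9216


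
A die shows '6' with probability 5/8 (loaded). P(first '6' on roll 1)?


Geometric: P(X=1) = (1-p)^(k-1)×p = (3/8)^0×5/8 = 5/8

P(X=1) = 5/8 ≈ 62.50%


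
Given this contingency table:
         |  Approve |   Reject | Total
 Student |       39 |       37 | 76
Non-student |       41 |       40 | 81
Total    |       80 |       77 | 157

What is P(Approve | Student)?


P(Approve | Student) = 39/(39+37) = 39/76

P(Approve|Student) = 39/76 ≈ 51.32%


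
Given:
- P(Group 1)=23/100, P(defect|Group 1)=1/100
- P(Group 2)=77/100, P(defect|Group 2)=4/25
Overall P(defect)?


P(B) = Σ P(B|Aᵢ)×P(Aᵢ)
  1/100×23/100 = 23/10000
  4/25×77/100 = 77/625
Sum = 251/2000

P(defect) = 251/2000 ≈ 12.55%


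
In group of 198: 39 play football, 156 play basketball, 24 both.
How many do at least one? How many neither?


|A∪B| = 39+156-24 = 171
Neither = 198-171 = 27

At least one: 171; Neither: 27


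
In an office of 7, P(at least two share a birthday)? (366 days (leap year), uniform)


P(all different) = Π(366-i)/366 for i=0..6
= 0.943914
P(match) = 1 - 0.943914 = 0.056086

P ≈ 0.0561 ≈ 5.61%


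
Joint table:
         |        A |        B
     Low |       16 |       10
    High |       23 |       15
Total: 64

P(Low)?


P(Low) = (16+10)/64 = 26/64 = 13/32

P(Low) = 13/32 ≈ 40.62%


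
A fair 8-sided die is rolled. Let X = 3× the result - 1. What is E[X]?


E[die] = (1+8)/2 = 9/2
E[X] = 3×9/2 - 1 = 25/2

E[X] = 25/2


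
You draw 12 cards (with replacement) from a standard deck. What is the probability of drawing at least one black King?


P(not a black King) = 50/52 = 25/26
P(none in 12 draws) = (25/26)^12 = 59604644775390625/95428956661682176
P(≥1 black King) = 1 - 59604644775390625/95428956661682176 = 35824311886291551/95428956661682176

P = 35824311886291551/95428956661682176 ≈ 37.54%


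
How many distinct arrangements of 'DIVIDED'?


Letters: 7, freq: {'D': 3, 'I': 2, 'V': 1, 'E': 1}
7!/(3!×2!×1!×1!) = 5040/12 = 420

420


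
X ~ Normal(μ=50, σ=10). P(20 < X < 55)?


z₁=(20-50)/10=-3.0, z₂=(55-50)/10=0.5
P = Φ(0.5) - Φ(-3.0) = 0.691462 - 0.001350 = 0.690112 ≈ 0.6901

P(20 < X < 55) ≈ 0.6901


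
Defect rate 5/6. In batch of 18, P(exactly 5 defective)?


Binomial: P(X=5) = C(18,5)×p^5×(1-p)^13
= 8568 × 3125/7776 × 1/13060694016 = 371875/1410554953728

P(X=5) = 371875/1410554953728 ≈ 0.00%


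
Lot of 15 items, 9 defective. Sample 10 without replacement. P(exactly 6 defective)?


Hypergeometric: C(9,6)×C(6,4)/C(15,10)
= 84×15/3003 = 60/143

P(X=6) = 60/143 ≈ 41.96%


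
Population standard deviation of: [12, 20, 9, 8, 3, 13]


Mean = 65/6
  (12-65/6)²=49/36
  (20-65/6)²=3025/36
  (9-65/6)²=121/36
  (8-65/6)²=289/36
  (3-65/6)²=2209/36
  (13-65/6)²=169/36
Σ(x-μ)² = 977/6
σ² = (977/6)/6 = 977/36

σ = √(977/36) ≈ 5.2095


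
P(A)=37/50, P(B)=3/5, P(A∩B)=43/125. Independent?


P(A)×P(B) = 111/250
P(A∩B) = 43/125
Not equal → NOT independent

No, not independent


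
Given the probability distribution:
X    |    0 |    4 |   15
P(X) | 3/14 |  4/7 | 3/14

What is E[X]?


E[X] = Σ x·P(X=x)
= (0)×(3/14) + (4)×(4/7) + (15)×(3/14)
= 11/2

E[X] = 11/2


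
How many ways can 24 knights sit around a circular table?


Circular arrangements of 24 distinct objects: fix one position to break rotational symmetry.
(n-1)! = 23! = 25852016738884976640000

25852016738884976640000


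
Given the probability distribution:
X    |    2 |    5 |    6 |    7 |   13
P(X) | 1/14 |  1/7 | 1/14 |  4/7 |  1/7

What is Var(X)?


E[X] = 50/7
E[X²] = 410/7
Var(X) = E[X²] - (E[X])² = 410/7 - 2500/49 = 370/49

Var(X) = 370/49 ≈ 7.5510


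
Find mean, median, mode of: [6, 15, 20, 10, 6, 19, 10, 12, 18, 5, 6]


Sorted: [5, 6, 6, 6, 10, 10, 12, 15, 18, 19, 20]
Mean = 127/11
Median = 10
Freq: {6: 3, 15: 1, 20: 1, 10: 2, 19: 1, 12: 1, 18: 1, 5: 1}
Mode: [6]

Mean=127/11, Median=10, Mode=6


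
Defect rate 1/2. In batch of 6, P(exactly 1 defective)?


Binomial: P(X=1) = C(6,1)×p^1×(1-p)^5
= 6 × 1/2 × 1/32 = 3/32

P(X=1) = 3/32 ≈ 9.38%


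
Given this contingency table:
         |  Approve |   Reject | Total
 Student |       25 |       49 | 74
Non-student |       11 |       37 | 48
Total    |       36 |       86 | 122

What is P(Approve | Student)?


P(Approve | Student) = 25/(25+49) = 25/74

P(Approve|Student) = 25/74 ≈ 33.78%


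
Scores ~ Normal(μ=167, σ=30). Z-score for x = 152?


z = (x - μ)/σ = (152 - 167)/30 = -0.5

z = -0.5


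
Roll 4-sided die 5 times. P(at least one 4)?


P(no 4)^5 = (3/4)^5 = 243/1024
P(≥1) = 1 - 243/1024 = 781/1024

P = 781/1024 ≈ 76.27%


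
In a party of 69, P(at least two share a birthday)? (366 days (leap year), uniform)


P(all different) = Π(366-i)/366 for i=0..68
= 0.001057
P(match) = 1 - 0.001057 = 0.998943

P ≈ 0.9989 ≈ 99.89%


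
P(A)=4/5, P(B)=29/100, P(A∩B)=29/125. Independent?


P(A)×P(B) = 29/125
P(A∩B) = 29/125
Equal ✓ → Independent

Yes, independent


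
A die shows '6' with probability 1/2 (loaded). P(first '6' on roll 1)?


Geometric: P(X=1) = (1-p)^(k-1)×p = (1/2)^0×1/2 = 1/2

P(X=1) = 1/2 ≈ 50.00%


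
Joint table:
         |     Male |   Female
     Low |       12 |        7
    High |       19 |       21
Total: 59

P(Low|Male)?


P(Low|Male) = 12/(12+19) = 12/31

P = 12/31 ≈ 38.71%


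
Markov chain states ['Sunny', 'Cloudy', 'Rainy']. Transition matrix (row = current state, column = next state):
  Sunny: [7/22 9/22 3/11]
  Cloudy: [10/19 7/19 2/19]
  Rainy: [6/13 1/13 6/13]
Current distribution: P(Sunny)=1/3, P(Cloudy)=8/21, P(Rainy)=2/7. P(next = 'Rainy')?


P(next=Rainy) = Σᵢ P(now=i)×P(i→Rainy)
= 1/3×3/11 + 8/21×2/19 + 2/7×6/13
= 1/11 + 16/399 + 12/91 = 14999/57057

P = 14999/57057 ≈ 0.2629


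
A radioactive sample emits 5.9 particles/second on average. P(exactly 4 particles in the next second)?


Poisson(λ=5.9): P(X=4) = e^(-λ)×λ^k/k!
= e^(-5.9) × 5.9^4 / 4!
≈ 0.002739444819 × 1211.7361 / 24 ≈ 0.138312

P(X=4) ≈ 0.138312 ≈ 13.83%


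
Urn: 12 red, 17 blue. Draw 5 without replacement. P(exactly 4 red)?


Hypergeometric: C(12,4)×C(17,1)/C(29,5)
= 495×17/118755 = 187/2639

P(X=4) = 187/2639 ≈ 7.09%


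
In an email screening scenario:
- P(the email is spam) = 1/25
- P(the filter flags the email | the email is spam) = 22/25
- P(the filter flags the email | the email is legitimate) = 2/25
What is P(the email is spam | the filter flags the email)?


Using Bayes' theorem:
P(A|B) = P(B|A)·P(A) / P(B)

P(the filter flags the email) = 22/25 × 1/25 + 2/25 × 24/25
= 22/625 + 48/625 = 14/125

P(the email is spam|the filter flags the email) = (22/625) / (14/125) = 11/35

P(the email is spam|the filter flags the email) = 11/35 ≈ 31.43%


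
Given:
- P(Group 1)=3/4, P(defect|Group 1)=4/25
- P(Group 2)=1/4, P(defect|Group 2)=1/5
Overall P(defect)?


P(B) = Σ P(B|Aᵢ)×P(Aᵢ)
  4/25×3/4 = 3/25
  1/5×1/4 = 1/20
Sum = 17/100

P(defect) = 17/100 ≈ 17.00%


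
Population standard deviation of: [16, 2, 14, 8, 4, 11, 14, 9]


Mean = 78/8 = 39/4
  (16-39/4)²=625/16
  (2-39/4)²=961/16
  (14-39/4)²=289/16
  (8-39/4)²=49/16
  (4-39/4)²=529/16
  (11-39/4)²=25/16
  (14-39/4)²=289/16
  (9-39/4)²=9/16
Σ(x-μ)² = 347/2
σ² = (347/2)/8 = 347/16

σ = √(347/16) ≈ 4.6570


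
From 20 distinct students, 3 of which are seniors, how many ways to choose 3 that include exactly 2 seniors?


Choose 2 of the 3 seniors and 1 of the other 17 students:
C(3,2)×C(17,1) = 3×17 = 51

51


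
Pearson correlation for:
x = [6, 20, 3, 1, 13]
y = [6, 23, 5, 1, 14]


n=5, Σx=43, Σy=49, Σxy=694, Σx²=615, Σy²=787
r = (5×694 - 43×49)/√((5×615 - 43²)(5×787 - 49²))
= 1363/√(1226×1534) = 1363/√1880684 ≈ 1363/1371.3803 ≈ 0.9939

r ≈ 0.9939


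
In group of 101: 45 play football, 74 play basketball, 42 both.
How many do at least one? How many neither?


|A∪B| = 45+74-42 = 77
Neither = 101-77 = 24

At least one: 77; Neither: 24


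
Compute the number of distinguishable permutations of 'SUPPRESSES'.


Letters: 10, freq: {'S': 4, 'U': 1, 'P': 2, 'R': 1, 'E': 2}
10!/(4!×1!×2!×1!×2!) = 3628800/96 = 37800

37800


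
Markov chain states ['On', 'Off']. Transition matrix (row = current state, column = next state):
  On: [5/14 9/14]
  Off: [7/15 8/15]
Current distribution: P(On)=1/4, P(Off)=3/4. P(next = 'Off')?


P(next=Off) = Σᵢ P(now=i)×P(i→Off)
= 1/4×9/14 + 3/4×8/15
= 9/56 + 2/5 = 157/280

P = 157/280 ≈ 0.5607


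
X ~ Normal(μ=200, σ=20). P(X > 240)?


z = (240-200)/20 = 2.0
P(X > 240) = 1 - P(Z ≤ 2.0) = 1 - 0.9772 = 0.0228

P(X > 240) ≈ 0.0228


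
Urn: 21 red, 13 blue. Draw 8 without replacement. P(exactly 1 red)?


Hypergeometric: C(21,1)×C(13,7)/C(34,8)
= 21×1716/18156204 = 91/45849

P(X=1) = 91/45849 ≈ 0.20%


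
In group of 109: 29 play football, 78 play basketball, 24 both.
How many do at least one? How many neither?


|A∪B| = 29+78-24 = 83
Neither = 109-83 = 26

At least one: 83; Neither: 26


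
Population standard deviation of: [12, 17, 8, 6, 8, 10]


Mean = 61/6
  (12-61/6)²=121/36
  (17-61/6)²=1681/36
  (8-61/6)²=169/36
  (6-61/6)²=625/36
  (8-61/6)²=169/36
  (10-61/6)²=1/36
Σ(x-μ)² = 461/6
σ² = (461/6)/6 = 461/36

σ = √(461/36) ≈ 3.5785


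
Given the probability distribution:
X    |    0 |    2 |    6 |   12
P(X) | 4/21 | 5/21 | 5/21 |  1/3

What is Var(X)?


E[X] = 124/21
E[X²] = 1208/21
Var(X) = E[X²] - (E[X])² = 1208/21 - 15376/441 = 9992/441

Var(X) = 9992/441 ≈ 22.6576


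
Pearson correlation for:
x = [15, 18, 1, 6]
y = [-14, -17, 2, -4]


n=4, Σx=40, Σy=-33, Σxy=-538, Σx²=586, Σy²=505
r = (4×(-538) - 40×(-33))/√((4×586 - 40²)(4×505 - (-33)²))
= -832/√(744×931) = -832/√692664 ≈ -832/832.2644 ≈ -0.9997

r ≈ -0.9997


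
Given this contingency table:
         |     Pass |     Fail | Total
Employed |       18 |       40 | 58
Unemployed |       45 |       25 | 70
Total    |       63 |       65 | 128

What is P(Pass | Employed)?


P(Pass | Employed) = 18/(18+40) = 18/58 = 9/29

P(Pass|Employed) = 9/29 ≈ 31.03%


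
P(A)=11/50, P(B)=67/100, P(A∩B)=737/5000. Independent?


P(A)×P(B) = 737/5000
P(A∩B) = 737/5000
Equal ✓ → Independent

Yes, independent


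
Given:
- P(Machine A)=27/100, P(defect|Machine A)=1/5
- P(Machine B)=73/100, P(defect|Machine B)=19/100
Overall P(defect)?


P(B) = Σ P(B|Aᵢ)×P(Aᵢ)
  1/5×27/100 = 27/500
  19/100×73/100 = 1387/10000
Sum = 1927/10000

P(defect) = 1927/10000 ≈ 19.27%


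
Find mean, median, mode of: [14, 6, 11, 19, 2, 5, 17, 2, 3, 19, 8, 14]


Sorted: [2, 2, 3, 5, 6, 8, 11, 14, 14, 17, 19, 19]
Mean = 120/12 = 10
Median = 19/2
Freq: {14: 2, 6: 1, 11: 1, 19: 2, 2: 2, 5: 1, 17: 1, 3: 1, 8: 1}
Mode: [2, 14, 19]

Mean=10, Median=19/2, Mode=[2, 14, 19]


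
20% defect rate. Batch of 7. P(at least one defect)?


P(all good) = (4/5)^7 = 16384/78125
P(≥1 defect) = 61741/78125

P = 61741/78125 ≈ 79.03%


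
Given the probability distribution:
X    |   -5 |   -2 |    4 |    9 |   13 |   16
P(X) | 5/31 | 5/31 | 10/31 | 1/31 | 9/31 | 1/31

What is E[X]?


E[X] = Σ x·P(X=x)
= (-5)×(5/31) + (-2)×(5/31) + (4)×(10/31) + (9)×(1/31) + (13)×(9/31) + (16)×(1/31)
= 147/31

E[X] = 147/31


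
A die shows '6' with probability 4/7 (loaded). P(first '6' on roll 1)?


Geometric: P(X=1) = (1-p)^(k-1)×p = (3/7)^0×4/7 = 4/7

P(X=1) = 4/7 ≈ 57.14%


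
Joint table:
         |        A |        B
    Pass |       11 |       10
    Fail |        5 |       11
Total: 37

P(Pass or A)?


P(Pass∨A) = P(Pass) + P(A) - P(Pass∧A)
= (21 + 16 - 11)/37 = 26/37

P = 26/37 ≈ 70.27%


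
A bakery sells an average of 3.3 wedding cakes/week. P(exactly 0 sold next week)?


Poisson(λ=3.3): P(X=0) = e^(-λ)×λ^k/k!
= e^(-3.3) × 3.3^0 / 0!
≈ 0.0368831674 × 1 / 1 ≈ 0.036883

P(X=0) ≈ 0.036883 ≈ 3.69%


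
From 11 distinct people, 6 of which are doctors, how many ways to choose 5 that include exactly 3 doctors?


Choose 3 of the 6 doctors and 2 of the other 5 people:
C(6,3)×C(5,2) = 20×10 = 200

200


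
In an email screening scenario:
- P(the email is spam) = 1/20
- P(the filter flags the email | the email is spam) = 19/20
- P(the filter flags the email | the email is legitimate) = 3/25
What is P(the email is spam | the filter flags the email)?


Using Bayes' theorem:
P(A|B) = P(B|A)·P(A) / P(B)

P(the filter flags the email) = 19/20 × 1/20 + 3/25 × 19/20
= 19/400 + 57/500 = 323/2000

P(the email is spam|the filter flags the email) = (19/400) / (323/2000) = 5/17

P(the email is spam|the filter flags the email) = 5/17 ≈ 29.41%


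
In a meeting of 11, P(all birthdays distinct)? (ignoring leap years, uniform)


P(all different) = Π(365-i)/365 for i=0..10
= (365/365)×(364/365)×...×(355/365)
= 0.858859

P ≈ 0.8589 ≈ 85.89%


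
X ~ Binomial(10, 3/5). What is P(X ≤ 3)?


P(X ≤ 3) = Σ P(X=i) for i=0..3
P(X=0) = 1024/9765625
P(X=1) = 3072/1953125
P(X=2) = 20736/1953125
P(X=3) = 82944/1953125
Sum = 534784/9765625

P(X ≤ 3) = 534784/9765625 ≈ 5.48%


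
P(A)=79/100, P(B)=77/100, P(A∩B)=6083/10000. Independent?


P(A)×P(B) = 6083/10000
P(A∩B) = 6083/10000
Equal ✓ → Independent

Yes, independent


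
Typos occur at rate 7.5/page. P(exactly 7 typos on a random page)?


Poisson(λ=7.5): P(X=7) = e^(-λ)×λ^k/k!
= e^(-7.5) × 7.5^7 / 7!
≈ 0.0005530843701 × 1334838.86719 / 5040 ≈ 0.146484

P(X=7) ≈ 0.146484 ≈ 14.65%


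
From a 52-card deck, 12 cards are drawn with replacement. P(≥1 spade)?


P(not a spade) = 39/52 = 3/4
P(none in 12 draws) = (3/4)^12 = 531441/16777216
P(≥1 spade) = 1 - 531441/16777216 = 16245775/16777216

P = 16245775/16777216 ≈ 96.83%


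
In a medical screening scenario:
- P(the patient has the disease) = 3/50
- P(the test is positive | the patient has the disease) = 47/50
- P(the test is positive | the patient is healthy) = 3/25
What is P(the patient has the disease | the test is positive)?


Using Bayes' theorem:
P(A|B) = P(B|A)·P(A) / P(B)

P(the test is positive) = 47/50 × 3/50 + 3/25 × 47/50
= 141/2500 + 141/1250 = 423/2500

P(the patient has the disease|the test is positive) = (141/2500) / (423/2500) = 1/3

P(the patient has the disease|the test is positive) = 1/3 ≈ 33.33%


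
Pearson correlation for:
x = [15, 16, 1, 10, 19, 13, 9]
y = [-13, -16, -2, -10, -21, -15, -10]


n=7, Σx=83, Σy=-87, Σxy=-1237, Σx²=1193, Σy²=1295
r = (7×(-1237) - 83×(-87))/√((7×1193 - 83²)(7×1295 - (-87)²))
= -1438/√(1462×1496) = -1438/√2187152 ≈ -1438/1478.9023 ≈ -0.9723

r ≈ -0.9723


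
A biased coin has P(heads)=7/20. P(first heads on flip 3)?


Geometric: P(X=3) = (1-p)^(k-1)×p = (13/20)^2×7/20 = 1183/8000

P(X=3) = 1183/8000 ≈ 14.79%


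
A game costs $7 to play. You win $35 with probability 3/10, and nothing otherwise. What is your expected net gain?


E[gain] = (35-7)×3/10 + (-7)×7/10
= 42/5 - 49/10 = 7/2

Expected net gain = $7/2 ≈ $3.50


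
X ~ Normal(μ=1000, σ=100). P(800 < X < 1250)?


z₁=(800-1000)/100=-2.0, z₂=(1250-1000)/100=2.5
P = Φ(2.5) - Φ(-2.0) = 0.993790 - 0.022750 = 0.971040 ≈ 0.9710

P(800 < X < 1250) ≈ 0.9710


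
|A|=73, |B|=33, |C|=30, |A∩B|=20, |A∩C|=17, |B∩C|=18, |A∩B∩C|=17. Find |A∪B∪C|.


|A∪B∪C| = 73+33+30-20-17-18+17 = 98

|A∪B∪C| = 98


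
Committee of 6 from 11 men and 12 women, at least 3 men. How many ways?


Count by #men:
  3M,3W: C(11,3)×C(12,3)=36300
  4M,2W: C(11,4)×C(12,2)=21780
  5M,1W: C(11,5)×C(12,1)=5544
  6M,0W: C(11,6)×C(12,0)=462
Total = 64086

64086


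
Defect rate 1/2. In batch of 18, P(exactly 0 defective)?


Binomial: P(X=0) = C(18,0)×p^0×(1-p)^18
= 1 × 1 × 1/262144 = 1/262144

P(X=0) = 1/262144 ≈ 0.00%


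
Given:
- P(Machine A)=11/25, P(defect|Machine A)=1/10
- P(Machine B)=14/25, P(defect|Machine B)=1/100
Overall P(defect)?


P(B) = Σ P(B|Aᵢ)×P(Aᵢ)
  1/10×11/25 = 11/250
  1/100×14/25 = 7/1250
Sum = 31/625

P(defect) = 31/625 ≈ 4.96%


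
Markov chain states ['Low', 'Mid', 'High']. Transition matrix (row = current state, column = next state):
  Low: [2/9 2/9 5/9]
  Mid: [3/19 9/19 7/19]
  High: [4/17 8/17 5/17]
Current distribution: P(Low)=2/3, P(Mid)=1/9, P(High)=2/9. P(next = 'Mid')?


P(next=Mid) = Σᵢ P(now=i)×P(i→Mid)
= 2/3×2/9 + 1/9×9/19 + 2/9×8/17
= 4/27 + 1/19 + 16/153 = 2663/8721

P = 2663/8721 ≈ 0.3054


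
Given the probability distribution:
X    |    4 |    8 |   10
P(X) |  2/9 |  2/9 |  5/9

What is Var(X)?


E[X] = 74/9
E[X²] = 220/3
Var(X) = E[X²] - (E[X])² = 220/3 - 5476/81 = 464/81

Var(X) = 464/81 ≈ 5.7284


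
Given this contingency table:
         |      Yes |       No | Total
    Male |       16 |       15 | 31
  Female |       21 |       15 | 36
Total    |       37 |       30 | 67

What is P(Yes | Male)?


P(Yes | Male) = 16/(16+15) = 16/31

P(Yes|Male) = 16/31 ≈ 51.61%


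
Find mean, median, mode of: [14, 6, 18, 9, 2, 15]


Sorted: [2, 6, 9, 14, 15, 18]
Mean = 64/6 = 32/3
Median = 23/2
Freq: {14: 1, 6: 1, 18: 1, 9: 1, 2: 1, 15: 1}
Mode: No mode

Mean=32/3, Median=23/2, Mode=No mode


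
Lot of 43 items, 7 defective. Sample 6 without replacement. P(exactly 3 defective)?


Hypergeometric: C(7,3)×C(36,3)/C(43,6)
= 35×7140/6096454 = 17850/435461

P(X=3) = 17850/435461 ≈ 4.10%


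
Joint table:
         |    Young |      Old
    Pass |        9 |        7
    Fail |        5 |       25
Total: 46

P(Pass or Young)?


P(Pass∨Young) = P(Pass) + P(Young) - P(Pass∧Young)
= (16 + 14 - 9)/46 = 21/46

P = 21/46 ≈ 45.65%


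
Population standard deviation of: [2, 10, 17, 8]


Mean = 37/4
  (2-37/4)²=841/16
  (10-37/4)²=9/16
  (17-37/4)²=961/16
  (8-37/4)²=25/16
Σ(x-μ)² = 459/4
σ² = (459/4)/4 = 459/16

σ = √(459/16) ≈ 5.3561


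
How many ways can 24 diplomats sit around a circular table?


Circular arrangements of 24 distinct objects: fix one position to break rotational symmetry.
(n-1)! = 23! = 25852016738884976640000

25852016738884976640000


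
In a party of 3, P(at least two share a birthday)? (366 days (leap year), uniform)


P(all different) = Π(366-i)/366 for i=0..2
= 0.991818
P(match) = 1 - 0.991818 = 0.008182

P ≈ 0.0082 ≈ 0.82%


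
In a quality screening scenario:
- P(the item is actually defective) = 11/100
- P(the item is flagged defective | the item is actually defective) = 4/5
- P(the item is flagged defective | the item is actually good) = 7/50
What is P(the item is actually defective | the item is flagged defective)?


Using Bayes' theorem:
P(A|B) = P(B|A)·P(A) / P(B)

P(the item is flagged defective) = 4/5 × 11/100 + 7/50 × 89/100
= 11/125 + 623/5000 = 1063/5000

P(the item is actually defective|the item is flagged defective) = (11/125) / (1063/5000) = 440/1063

P(the item is actually defective|the item is flagged defective) = 440/1063 ≈ 41.39%


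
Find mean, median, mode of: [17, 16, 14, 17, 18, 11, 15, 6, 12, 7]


Sorted: [6, 7, 11, 12, 14, 15, 16, 17, 17, 18]
Mean = 133/10
Median = 29/2
Freq: {17: 2, 16: 1, 14: 1, 18: 1, 11: 1, 15: 1, 6: 1, 12: 1, 7: 1}
Mode: [17]

Mean=133/10, Median=29/2, Mode=17


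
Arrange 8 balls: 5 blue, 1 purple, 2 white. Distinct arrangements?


8!/(5!×1!×2!) = 168

168


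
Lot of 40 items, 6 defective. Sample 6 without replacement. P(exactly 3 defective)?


Hypergeometric: C(6,3)×C(34,3)/C(40,6)
= 20×5984/3838380 = 5984/191919

P(X=3) = 5984/191919 ≈ 3.12%


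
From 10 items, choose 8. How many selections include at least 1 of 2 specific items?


Complement: C(10,8) - C(8,8) = 45 - 1 = 44

44


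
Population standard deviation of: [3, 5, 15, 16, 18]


Mean = 57/5
  (3-57/5)²=1764/25
  (5-57/5)²=1024/25
  (15-57/5)²=324/25
  (16-57/5)²=529/25
  (18-57/5)²=1089/25
Σ(x-μ)² = 946/5
σ² = (946/5)/5 = 946/25

σ = √(946/25) ≈ 6.1514


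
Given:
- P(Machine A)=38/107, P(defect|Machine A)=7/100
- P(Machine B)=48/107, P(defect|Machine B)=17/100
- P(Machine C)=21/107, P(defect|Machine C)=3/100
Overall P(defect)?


P(B) = Σ P(B|Aᵢ)×P(Aᵢ)
  7/100×38/107 = 133/5350
  17/100×48/107 = 204/2675
  3/100×21/107 = 63/10700
Sum = 229/2140

P(defect) = 229/2140 ≈ 10.70%


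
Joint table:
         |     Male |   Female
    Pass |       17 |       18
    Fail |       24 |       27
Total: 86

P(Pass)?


P(Pass) = (17+18)/86 = 35/86

P(Pass) = 35/86 ≈ 40.70%


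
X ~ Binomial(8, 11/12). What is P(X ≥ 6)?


P(X ≥ 6) = Σ P(X=i) for i=6..8
P(X=6) = 12400927/107495424
P(X=7) = 19487171/53747712
P(X=8) = 214358881/429981696
Sum = 139953319/143327232

P(X ≥ 6) = 139953319/143327232 ≈ 97.65%


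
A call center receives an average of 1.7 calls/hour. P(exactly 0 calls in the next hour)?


Poisson(λ=1.7): P(X=0) = e^(-λ)×λ^k/k!
= e^(-1.7) × 1.7^0 / 0!
≈ 0.1826835241 × 1 / 1 ≈ 0.182684

P(X=0) ≈ 0.182684 ≈ 18.27%


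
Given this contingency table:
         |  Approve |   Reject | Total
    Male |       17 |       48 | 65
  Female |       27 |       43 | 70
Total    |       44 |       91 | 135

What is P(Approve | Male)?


P(Approve | Male) = 17/(17+48) = 17/65

P(Approve|Male) = 17/65 ≈ 26.15%


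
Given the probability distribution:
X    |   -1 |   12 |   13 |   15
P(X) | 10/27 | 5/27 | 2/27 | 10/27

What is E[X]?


E[X] = Σ x·P(X=x)
= (-1)×(10/27) + (12)×(5/27) + (13)×(2/27) + (15)×(10/27)
= 226/27

E[X] = 226/27


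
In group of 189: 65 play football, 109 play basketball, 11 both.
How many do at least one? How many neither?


|A∪B| = 65+109-11 = 163
Neither = 189-163 = 26

At least one: 163; Neither: 26


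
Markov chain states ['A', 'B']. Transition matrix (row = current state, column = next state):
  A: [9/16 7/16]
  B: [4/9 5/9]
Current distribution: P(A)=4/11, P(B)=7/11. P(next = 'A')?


P(next=A) = Σᵢ P(now=i)×P(i→A)
= 4/11×9/16 + 7/11×4/9
= 9/44 + 28/99 = 193/396

P = 193/396 ≈ 0.4874


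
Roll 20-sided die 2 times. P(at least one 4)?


P(no 4)^2 = (19/20)^2 = 361/400
P(≥1) = 1 - 361/400 = 39/400

P = 39/400 ≈ 9.75%


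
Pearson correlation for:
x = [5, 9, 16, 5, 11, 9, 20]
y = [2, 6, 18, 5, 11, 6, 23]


n=7, Σx=75, Σy=71, Σxy=1012, Σx²=989, Σy²=1075
r = (7×1012 - 75×71)/√((7×989 - 75²)(7×1075 - 71²))
= 1759/√(1298×2484) = 1759/√3224232 ≈ 1759/1795.6147 ≈ 0.9796

r ≈ 0.9796


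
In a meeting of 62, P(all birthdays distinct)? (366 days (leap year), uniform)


P(all different) = Π(366-i)/366 for i=0..61
= (366/366)×(365/366)×...×(305/366)
= 0.004156

P ≈ 0.0042 ≈ 0.42%


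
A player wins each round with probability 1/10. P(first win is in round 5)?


Geometric: P(X=5) = (1-p)^(k-1)×p = (9/10)^4×1/10 = 6561/100000

P(X=5) = 6561/100000 ≈ 6.56%


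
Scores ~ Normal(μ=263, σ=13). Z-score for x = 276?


z = (x - μ)/σ = (276 - 263)/13 = 1.0

z = 1.0


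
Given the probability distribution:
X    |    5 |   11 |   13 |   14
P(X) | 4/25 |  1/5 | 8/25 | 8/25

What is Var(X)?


E[X] = 291/25
E[X²] = 145
Var(X) = E[X²] - (E[X])² = 145 - 84681/625 = 5944/625

Var(X) = 5944/625 ≈ 9.5104


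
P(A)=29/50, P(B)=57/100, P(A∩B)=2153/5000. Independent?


P(A)×P(B) = 1653/5000
P(A∩B) = 2153/5000
Not equal → NOT independent

No, not independent


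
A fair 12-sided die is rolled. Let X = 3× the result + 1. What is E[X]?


E[die] = (1+12)/2 = 13/2
E[X] = 3×13/2 + 1 = 41/2

E[X] = 41/2


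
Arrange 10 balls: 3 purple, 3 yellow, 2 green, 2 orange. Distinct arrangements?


10!/(3!×3!×2!×2!) = 25200

25200


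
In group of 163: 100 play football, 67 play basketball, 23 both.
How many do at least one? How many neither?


|A∪B| = 100+67-23 = 144
Neither = 163-144 = 19

At least one: 144; Neither: 19


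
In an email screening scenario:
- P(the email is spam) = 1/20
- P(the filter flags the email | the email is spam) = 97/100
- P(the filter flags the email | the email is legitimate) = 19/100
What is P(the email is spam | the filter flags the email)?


Using Bayes' theorem:
P(A|B) = P(B|A)·P(A) / P(B)

P(the filter flags the email) = 97/100 × 1/20 + 19/100 × 19/20
= 97/2000 + 361/2000 = 229/1000

P(the email is spam|the filter flags the email) = (97/2000) / (229/1000) = 97/458

P(the email is spam|the filter flags the email) = 97/458 ≈ 21.18%


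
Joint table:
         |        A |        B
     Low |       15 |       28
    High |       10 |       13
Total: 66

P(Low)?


P(Low) = (15+28)/66 = 43/66

P(Low) = 43/66 ≈ 65.15%


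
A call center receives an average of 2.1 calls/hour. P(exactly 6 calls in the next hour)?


Poisson(λ=2.1): P(X=6) = e^(-λ)×λ^k/k!
= e^(-2.1) × 2.1^6 / 6!
≈ 0.1224564283 × 85.766121 / 720 ≈ 0.014587

P(X=6) ≈ 0.014587 ≈ 1.46%


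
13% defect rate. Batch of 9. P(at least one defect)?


P(all good) = (87/100)^9 = 285544154243029527/1000000000000000000
P(≥1 defect) = 714455845756970473/1000000000000000000

P = 714455845756970473/1000000000000000000 ≈ 71.45%


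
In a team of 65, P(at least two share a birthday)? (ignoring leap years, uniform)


P(all different) = Π(365-i)/365 for i=0..64
= 0.002317
P(match) = 1 - 0.002317 = 0.997683

P ≈ 0.9977 ≈ 99.77%


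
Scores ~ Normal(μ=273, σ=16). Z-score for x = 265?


z = (x - μ)/σ = (265 - 273)/16 = -0.5

z = -0.5


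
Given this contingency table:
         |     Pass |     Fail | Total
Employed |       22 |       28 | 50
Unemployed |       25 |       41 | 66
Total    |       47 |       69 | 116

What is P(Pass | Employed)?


P(Pass | Employed) = 22/(22+28) = 22/50 = 11/25

P(Pass|Employed) = 11/25 ≈ 44.00%


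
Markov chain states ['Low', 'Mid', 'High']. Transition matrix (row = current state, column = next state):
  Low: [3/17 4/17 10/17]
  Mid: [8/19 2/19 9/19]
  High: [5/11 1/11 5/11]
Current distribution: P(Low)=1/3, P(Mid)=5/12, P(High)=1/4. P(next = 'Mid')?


P(next=Mid) = Σᵢ P(now=i)×P(i→Mid)
= 1/3×4/17 + 5/12×2/19 + 1/4×1/11
= 4/51 + 5/114 + 1/44 = 2061/14212

P = 2061/14212 ≈ 0.1450


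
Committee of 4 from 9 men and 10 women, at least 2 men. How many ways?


Count by #men:
  2M,2W: C(9,2)×C(10,2)=1620
  3M,1W: C(9,3)×C(10,1)=840
  4M,0W: C(9,4)×C(10,0)=126
Total = 2586

2586


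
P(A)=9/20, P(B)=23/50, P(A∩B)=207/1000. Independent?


P(A)×P(B) = 207/1000
P(A∩B) = 207/1000
Equal ✓ → Independent

Yes, independent


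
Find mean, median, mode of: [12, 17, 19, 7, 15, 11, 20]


Sorted: [7, 11, 12, 15, 17, 19, 20]
Mean = 101/7
Median = 15
Freq: {12: 1, 17: 1, 19: 1, 7: 1, 15: 1, 11: 1, 20: 1}
Mode: No mode

Mean=101/7, Median=15, Mode=No mode


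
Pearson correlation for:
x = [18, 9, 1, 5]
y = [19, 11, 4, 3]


n=4, Σx=33, Σy=37, Σxy=460, Σx²=431, Σy²=507
r = (4×460 - 33×37)/√((4×431 - 33²)(4×507 - 37²))
= 619/√(635×659) = 619/√418465 ≈ 619/646.8887 ≈ 0.9569

r ≈ 0.9569


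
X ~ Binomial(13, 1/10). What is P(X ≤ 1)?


P(X ≤ 1) = Σ P(X=i) for i=0..1
P(X=0) = 2541865828329/10000000000000
P(X=1) = 3671583974253/10000000000000
Sum = 3106724901291/5000000000000

P(X ≤ 1) = 3106724901291/5000000000000 ≈ 62.13%


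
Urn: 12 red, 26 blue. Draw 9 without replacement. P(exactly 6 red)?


Hypergeometric: C(12,6)×C(26,3)/C(38,9)
= 924×2600/163011640 = 5460/370481

P(X=6) = 5460/370481 ≈ 1.47%


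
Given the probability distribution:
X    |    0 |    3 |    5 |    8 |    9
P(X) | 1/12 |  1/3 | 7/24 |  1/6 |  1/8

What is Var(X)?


E[X] = 59/12
E[X²] = 373/12
Var(X) = E[X²] - (E[X])² = 373/12 - 3481/144 = 995/144

Var(X) = 995/144 ≈ 6.9097


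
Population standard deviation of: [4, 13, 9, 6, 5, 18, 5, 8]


Mean = 68/8 = 17/2
  (4-17/2)²=81/4
  (13-17/2)²=81/4
  (9-17/2)²=1/4
  (6-17/2)²=25/4
  (5-17/2)²=49/4
  (18-17/2)²=361/4
  (5-17/2)²=49/4
  (8-17/2)²=1/4
Σ(x-μ)² = 162
σ² = 162/8 = 81/4

σ = √(81/4) ≈ 4.5000


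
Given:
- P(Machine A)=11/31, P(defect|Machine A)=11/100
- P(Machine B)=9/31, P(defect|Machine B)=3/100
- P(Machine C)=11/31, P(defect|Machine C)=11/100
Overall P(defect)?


P(B) = Σ P(B|Aᵢ)×P(Aᵢ)
  11/100×11/31 = 121/3100
  3/100×9/31 = 27/3100
  11/100×11/31 = 121/3100
Sum = 269/3100

P(defect) = 269/3100 ≈ 8.68%


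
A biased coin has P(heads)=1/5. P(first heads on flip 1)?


Geometric: P(X=1) = (1-p)^(k-1)×p = (4/5)^0×1/5 = 1/5

P(X=1) = 1/5 ≈ 20.00%


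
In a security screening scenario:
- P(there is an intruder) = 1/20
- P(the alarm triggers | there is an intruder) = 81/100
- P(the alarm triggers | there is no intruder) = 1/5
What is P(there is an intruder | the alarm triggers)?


Using Bayes' theorem:
P(A|B) = P(B|A)·P(A) / P(B)

P(the alarm triggers) = 81/100 × 1/20 + 1/5 × 19/20
= 81/2000 + 19/100 = 461/2000

P(there is an intruder|the alarm triggers) = (81/2000) / (461/2000) = 81/461

P(there is an intruder|the alarm triggers) = 81/461 ≈ 17.57%


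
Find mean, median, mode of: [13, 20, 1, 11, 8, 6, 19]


Sorted: [1, 6, 8, 11, 13, 19, 20]
Mean = 78/7
Median = 11
Freq: {13: 1, 20: 1, 1: 1, 11: 1, 8: 1, 6: 1, 19: 1}
Mode: No mode

Mean=78/7, Median=11, Mode=No mode


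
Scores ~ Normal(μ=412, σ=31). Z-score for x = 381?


z = (x - μ)/σ = (381 - 412)/31 = -1.0

z = -1.0


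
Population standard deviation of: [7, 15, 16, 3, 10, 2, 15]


Mean = 68/7
  (7-68/7)²=361/49
  (15-68/7)²=1369/49
  (16-68/7)²=1936/49
  (3-68/7)²=2209/49
  (10-68/7)²=4/49
  (2-68/7)²=2916/49
  (15-68/7)²=1369/49
Σ(x-μ)² = 1452/7
σ² = (1452/7)/7 = 1452/49

σ = √(1452/49) ≈ 5.4436


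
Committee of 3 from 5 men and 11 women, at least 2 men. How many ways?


Count by #men:
  2M,1W: C(5,2)×C(11,1)=110
  3M,0W: C(5,3)×C(11,0)=10
Total = 120

120


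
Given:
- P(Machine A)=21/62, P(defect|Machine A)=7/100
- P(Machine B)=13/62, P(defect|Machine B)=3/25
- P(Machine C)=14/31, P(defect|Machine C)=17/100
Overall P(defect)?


P(B) = Σ P(B|Aᵢ)×P(Aᵢ)
  7/100×21/62 = 147/6200
  3/25×13/62 = 39/1550
  17/100×14/31 = 119/1550
Sum = 779/6200

P(defect) = 779/6200 ≈ 12.56%


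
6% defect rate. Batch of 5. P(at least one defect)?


P(all good) = (47/50)^5 = 229345007/312500000
P(≥1 defect) = 83154993/312500000

P = 83154993/312500000 ≈ 26.61%
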